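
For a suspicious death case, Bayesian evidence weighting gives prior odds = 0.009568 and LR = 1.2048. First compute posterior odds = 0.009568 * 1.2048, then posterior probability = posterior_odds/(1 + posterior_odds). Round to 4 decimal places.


Bayesian evidence evaluation:
Posterior odds = prior_odds * LR = 0.009568 * 1.2048 = 0.01152753
Posterior probability = posterior_odds / (1 + posterior_odds)
= 0.01152753 / (1 + 0.01152753)
= 0.01152753 / 1.01152753
= 0.0114

0.0114


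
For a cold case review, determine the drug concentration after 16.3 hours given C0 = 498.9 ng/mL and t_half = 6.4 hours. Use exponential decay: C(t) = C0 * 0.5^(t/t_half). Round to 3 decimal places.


Drug concentration decay:
Number of half-lives = t / t_half = 16.3 / 6.4 = 2.546875
Decay factor = 0.5^2.546875 = 0.1711253
C(t) = 498.9 * 0.1711253 = 85.374 ng/mL

85.374


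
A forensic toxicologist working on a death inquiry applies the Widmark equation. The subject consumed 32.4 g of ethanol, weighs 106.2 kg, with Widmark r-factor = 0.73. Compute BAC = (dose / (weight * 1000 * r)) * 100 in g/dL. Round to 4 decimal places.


Applying the Widmark formula:
BAC = (dose_g / (body_wt * 1000 * r)) * 100
Denominator = 106.2 * 1000 * 0.73 = 77526
BAC = (32.4 / 77526) * 100
BAC = 0.0418 g/dL

0.0418


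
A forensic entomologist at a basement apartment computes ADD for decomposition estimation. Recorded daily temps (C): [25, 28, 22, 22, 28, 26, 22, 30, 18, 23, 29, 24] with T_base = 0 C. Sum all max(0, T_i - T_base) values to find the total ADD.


Computing ADD day by day:
Day 1: max(0, 25 - 0) = 25
Day 2: max(0, 28 - 0) = 28
Day 3: max(0, 22 - 0) = 22
Day 4: max(0, 22 - 0) = 22
Day 5: max(0, 28 - 0) = 28
Day 6: max(0, 26 - 0) = 26
Day 7: max(0, 22 - 0) = 22
Day 8: max(0, 30 - 0) = 30
Day 9: max(0, 18 - 0) = 18
Day 10: max(0, 23 - 0) = 23
Day 11: max(0, 29 - 0) = 29
Day 12: max(0, 24 - 0) = 24
Total ADD = 297

297


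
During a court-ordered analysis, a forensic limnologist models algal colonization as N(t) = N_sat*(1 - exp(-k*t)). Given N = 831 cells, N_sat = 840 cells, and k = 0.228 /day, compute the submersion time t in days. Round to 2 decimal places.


PMSI from diatom colonization curve:
N / N_sat = 831 / 840 = 0.989286
1 - N/N_sat = 0.010714
ln(1 - N/N_sat) = -4.536204
t = -ln(1 - N/N_sat) / k = -(-4.536204) / 0.228 = 19.90 days

19.90


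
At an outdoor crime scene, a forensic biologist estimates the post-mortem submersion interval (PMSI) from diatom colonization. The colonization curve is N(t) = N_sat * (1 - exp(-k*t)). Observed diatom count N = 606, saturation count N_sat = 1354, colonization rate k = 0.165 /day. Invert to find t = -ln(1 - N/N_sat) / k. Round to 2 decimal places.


PMSI from diatom colonization curve:
N / N_sat = 606 / 1354 = 0.447563
1 - N/N_sat = 0.552437
ln(1 - N/N_sat) = -0.593416
t = -ln(1 - N/N_sat) / k = -(-0.593416) / 0.165 = 3.60 days

3.60


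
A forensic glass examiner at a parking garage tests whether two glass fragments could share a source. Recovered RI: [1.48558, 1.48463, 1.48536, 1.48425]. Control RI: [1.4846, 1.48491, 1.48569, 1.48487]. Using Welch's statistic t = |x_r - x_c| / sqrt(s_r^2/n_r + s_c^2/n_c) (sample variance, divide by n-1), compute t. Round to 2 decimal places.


Welch's t-criterion for glass RI comparison:
Recovered mean = sum / n_r = 5.93982 / 4 = 1.484955
Control mean = sum / n_c = 5.94007 / 4 = 1.4850175
Recovered sample variance s_r^2 = 3.85767e-07
Control sample variance s_c^2 = 2.19958e-07
Welch SE (unpooled) = sqrt(s_r^2/n_r + s_c^2/n_c) = sqrt(9.64417e-08 + 5.49896e-08) = sqrt(1.51431e-07) = 0.000389141
|mean_r - mean_c| = 6.25e-05
t = 6.25e-05 / 0.000389141 = 0.16

0.16


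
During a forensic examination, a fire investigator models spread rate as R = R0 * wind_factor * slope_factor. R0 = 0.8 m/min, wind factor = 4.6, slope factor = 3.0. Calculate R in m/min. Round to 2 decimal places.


Fire spread rate calculation:
R = R0 * wind_factor * slope_factor
= 0.8 * 4.6 * 3.0
= 3.68 * 3.0
= 11.04 m/min

11.04


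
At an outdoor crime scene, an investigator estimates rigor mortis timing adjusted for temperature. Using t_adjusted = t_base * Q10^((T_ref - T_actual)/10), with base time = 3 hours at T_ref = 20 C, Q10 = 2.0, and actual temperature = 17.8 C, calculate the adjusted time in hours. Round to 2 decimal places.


Rigor mortis time adjustment:
Exponent = (T_ref - T_actual) / 10 = (20 - 17.8) / 10 = 0.22
Q10 factor = 2.0^0.22 = 1.16473
t_adjusted = 3 * 1.16473 = 3.49 hours

3.49


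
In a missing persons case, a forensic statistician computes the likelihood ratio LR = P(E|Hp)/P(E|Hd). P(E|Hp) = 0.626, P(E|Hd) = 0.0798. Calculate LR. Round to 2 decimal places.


Likelihood ratio calculation:
LR = P(E|Hp) / P(E|Hd)
LR = 0.626 / 0.0798
LR = 7.84

7.84


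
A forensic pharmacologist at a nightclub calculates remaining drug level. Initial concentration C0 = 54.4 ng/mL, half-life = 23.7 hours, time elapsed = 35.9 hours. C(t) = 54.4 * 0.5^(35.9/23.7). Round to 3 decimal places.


Drug concentration decay:
Number of half-lives = t / t_half = 35.9 / 23.7 = 1.514768
Decay factor = 0.5^1.514768 = 0.34995274
C(t) = 54.4 * 0.34995274 = 19.037 ng/mL

19.037


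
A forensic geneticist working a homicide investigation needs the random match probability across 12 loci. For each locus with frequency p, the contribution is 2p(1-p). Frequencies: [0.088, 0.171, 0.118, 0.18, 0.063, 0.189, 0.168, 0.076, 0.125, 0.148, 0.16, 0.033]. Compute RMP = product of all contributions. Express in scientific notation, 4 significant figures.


Computing RMP for 12 loci:
Locus 1: 2 * 0.088 * 0.912 = 0.160512
Locus 2: 2 * 0.171 * 0.829 = 0.283518
Locus 3: 2 * 0.118 * 0.882 = 0.208152
Locus 4: 2 * 0.18 * 0.82 = 0.2952
Locus 5: 2 * 0.063 * 0.937 = 0.118062
Locus 6: 2 * 0.189 * 0.811 = 0.306558
Locus 7: 2 * 0.168 * 0.832 = 0.279552
Locus 8: 2 * 0.076 * 0.924 = 0.140448
Locus 9: 2 * 0.125 * 0.875 = 0.21875
Locus 10: 2 * 0.148 * 0.852 = 0.252192
Locus 11: 2 * 0.16 * 0.84 = 0.2688
Locus 12: 2 * 0.033 * 0.967 = 0.063822
RMP = 3.761e-09

3.761e-09


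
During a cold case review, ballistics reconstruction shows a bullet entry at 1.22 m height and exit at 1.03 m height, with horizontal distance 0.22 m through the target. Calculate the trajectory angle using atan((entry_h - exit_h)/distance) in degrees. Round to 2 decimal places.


Bullet trajectory angle:
Height difference = 1.22 - 1.03 = 0.19 m
angle = atan(0.19 / 0.22)
angle = atan(0.863636)
angle = 40.82 degrees

40.82


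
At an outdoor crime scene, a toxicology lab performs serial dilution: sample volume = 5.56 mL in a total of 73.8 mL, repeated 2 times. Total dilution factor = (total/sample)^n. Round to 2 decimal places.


Dilution factor calculation:
Single dilution = V_total / V_sample = 73.8 / 5.56 ≈ 13.273381
Number of dilutions = 2
Total DF = (73.8 / 5.56)^2 (full precision, rounded at the end) = 176.18

176.18


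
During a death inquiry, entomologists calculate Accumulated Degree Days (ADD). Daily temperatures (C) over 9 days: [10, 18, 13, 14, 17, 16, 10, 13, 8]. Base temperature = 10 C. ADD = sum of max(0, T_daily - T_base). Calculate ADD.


Computing ADD day by day:
Day 1: max(0, 10 - 10) = 0
Day 2: max(0, 18 - 10) = 8
Day 3: max(0, 13 - 10) = 3
Day 4: max(0, 14 - 10) = 4
Day 5: max(0, 17 - 10) = 7
Day 6: max(0, 16 - 10) = 6
Day 7: max(0, 10 - 10) = 0
Day 8: max(0, 13 - 10) = 3
Day 9: max(0, 8 - 10) = 0
Total ADD = 31

31


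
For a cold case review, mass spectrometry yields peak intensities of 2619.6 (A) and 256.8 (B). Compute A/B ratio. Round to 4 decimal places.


Spectral peak ratio:
Peak A = 2619.6 counts
Peak B = 256.8 counts
Ratio = 2619.6 / 256.8 = 10.2009

10.2009


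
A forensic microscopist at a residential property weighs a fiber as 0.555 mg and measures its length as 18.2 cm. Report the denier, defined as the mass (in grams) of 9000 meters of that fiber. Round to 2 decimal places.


Denier calculation:
Mass in grams = 0.555 mg / 1000 = 0.000555 g
Length in meters = 18.2 cm / 100 = 0.182 m
Linear density = mass / length = 0.000555 / 0.182 = 0.00304945 g/m
Denier = (g/m) * 9000 = 0.00304945 * 9000 = 27.45

27.45


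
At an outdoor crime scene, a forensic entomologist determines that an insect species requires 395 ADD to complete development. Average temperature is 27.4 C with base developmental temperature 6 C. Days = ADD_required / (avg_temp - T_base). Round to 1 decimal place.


Insect development time:
Effective temperature = avg_temp - T_base = 27.4 - 6 = 21.4 C
Days = ADD / effective_temp = 395 / 21.4 = 18.5 days

18.5


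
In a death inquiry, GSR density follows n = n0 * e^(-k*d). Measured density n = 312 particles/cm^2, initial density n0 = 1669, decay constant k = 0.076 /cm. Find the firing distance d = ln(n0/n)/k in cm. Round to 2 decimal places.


GSR distance calculation:
n0/n = 1669 / 312 = 5.349359
ln(n0/n) = 1.676977
d = 1.676977 / 0.076 = 22.07 cm

22.07


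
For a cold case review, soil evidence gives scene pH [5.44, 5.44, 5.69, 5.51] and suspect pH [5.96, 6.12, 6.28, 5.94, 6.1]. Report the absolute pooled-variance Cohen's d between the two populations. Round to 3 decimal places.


Pooled-variance Cohen's d for soil pH comparison:
Scene mean = 22.08 / 4 = 5.52
Suspect mean = 30.4 / 5 = 6.08
Scene sample variance s_s^2 = 0.013933
Suspect sample variance s_c^2 = 0.019
Pooled variance = ((n_s-1)*s_s^2 + (n_c-1)*s_c^2) / (n_s + n_c - 2) = 0.016829
Pooled SD = sqrt(0.016829) = 0.129727
Mean difference = -0.56
|d| = |-0.56| / 0.129727 = 4.317

4.317


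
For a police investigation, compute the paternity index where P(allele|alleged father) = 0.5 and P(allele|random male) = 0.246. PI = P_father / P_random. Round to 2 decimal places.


Paternity Index calculation:
PI = P(allele|father) / P(allele|random)
PI = 0.5 / 0.246
PI = 2.03

2.03


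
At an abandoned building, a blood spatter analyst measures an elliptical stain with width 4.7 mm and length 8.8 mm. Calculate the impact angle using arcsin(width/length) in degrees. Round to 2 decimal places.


Blood spatter impact angle calculation:
width / length = 4.7 / 8.8 = 0.534091
angle = arcsin(0.534091)
angle = 32.28 degrees

32.28


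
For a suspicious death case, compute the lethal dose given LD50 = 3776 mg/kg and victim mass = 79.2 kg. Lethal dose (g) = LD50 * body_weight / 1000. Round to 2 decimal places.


Lethal dose calculation:
Lethal dose = LD50 * body_weight / 1000
= 3776 * 79.2 / 1000
= 299059.2 / 1000
= 299.06 g

299.06


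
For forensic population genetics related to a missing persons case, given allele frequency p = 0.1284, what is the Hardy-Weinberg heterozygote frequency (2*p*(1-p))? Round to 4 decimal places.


Hardy-Weinberg heterozygote frequency:
q = 1 - p = 1 - 0.1284 = 0.8716
2pq = 2 * 0.1284 * 0.8716 = 0.2238

0.2238


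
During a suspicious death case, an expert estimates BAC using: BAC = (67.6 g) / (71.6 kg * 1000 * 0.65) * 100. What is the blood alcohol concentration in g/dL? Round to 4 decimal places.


Applying the Widmark formula:
BAC = (dose_g / (body_wt * 1000 * r)) * 100
Denominator = 71.6 * 1000 * 0.65 = 46540
BAC = (67.6 / 46540) * 100
BAC = 0.1453 g/dL

0.1453


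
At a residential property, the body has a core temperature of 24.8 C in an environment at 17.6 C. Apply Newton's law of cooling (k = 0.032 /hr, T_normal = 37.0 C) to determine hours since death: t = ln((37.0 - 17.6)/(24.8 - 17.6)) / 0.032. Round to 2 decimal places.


Using Newton's law of cooling:
t = ln((T_normal - T_ambient) / (T_body - T_ambient)) / k
T_normal - T_ambient = 19.4
T_body - T_ambient = 7.2
Ratio = 2.694444
ln(ratio) = 0.991192
t = 0.991192 / 0.032 = 30.97 hours

30.97


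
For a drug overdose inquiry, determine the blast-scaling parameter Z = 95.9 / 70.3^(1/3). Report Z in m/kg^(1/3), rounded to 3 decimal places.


Scaled distance calculation:
W^(1/3) = 70.3^(1/3) = 4.127164
Z = R / W^(1/3) = 95.9 / 4.127164
Z = 23.236 m/kg^(1/3)

23.236


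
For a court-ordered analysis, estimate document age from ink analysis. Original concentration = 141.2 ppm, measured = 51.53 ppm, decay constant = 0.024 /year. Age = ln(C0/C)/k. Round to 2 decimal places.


Document age estimation:
C0/C = 141.2 / 51.53 = 2.740151
ln(C0/C) = 1.008013
t = 1.008013 / 0.024 = 42.00 years

42.00


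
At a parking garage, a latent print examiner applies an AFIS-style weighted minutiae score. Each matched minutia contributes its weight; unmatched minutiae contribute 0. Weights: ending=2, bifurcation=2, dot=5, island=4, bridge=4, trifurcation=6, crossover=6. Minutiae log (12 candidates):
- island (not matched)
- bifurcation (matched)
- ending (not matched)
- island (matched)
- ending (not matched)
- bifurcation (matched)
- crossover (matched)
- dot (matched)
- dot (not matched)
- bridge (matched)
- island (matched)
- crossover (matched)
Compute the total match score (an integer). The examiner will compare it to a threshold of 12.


Weighted minutiae match score:
  island: not matched, +0
  bifurcation: matched, +2 (running total 2)
  ending: not matched, +0
  island: matched, +4 (running total 6)
  ending: not matched, +0
  bifurcation: matched, +2 (running total 8)
  crossover: matched, +6 (running total 14)
  dot: matched, +5 (running total 19)
  dot: not matched, +0
  bridge: matched, +4 (running total 23)
  island: matched, +4 (running total 27)
  crossover: matched, +6 (running total 33)
Total score = 33
Threshold = 12; verdict = identification

33


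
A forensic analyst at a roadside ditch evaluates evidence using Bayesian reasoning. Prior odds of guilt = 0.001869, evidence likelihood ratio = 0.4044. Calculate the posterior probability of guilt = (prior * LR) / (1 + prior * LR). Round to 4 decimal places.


Bayesian evidence evaluation:
Posterior odds = prior_odds * LR = 0.001869 * 0.4044 = 0.0007558236
Posterior probability = posterior_odds / (1 + posterior_odds)
= 0.0007558236 / (1 + 0.0007558236)
= 0.0007558236 / 1.0007558236
= 0.0008

0.0008


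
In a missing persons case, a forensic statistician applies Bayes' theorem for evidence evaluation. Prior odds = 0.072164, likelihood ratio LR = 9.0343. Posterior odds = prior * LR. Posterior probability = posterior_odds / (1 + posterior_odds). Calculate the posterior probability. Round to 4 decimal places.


Bayesian evidence evaluation:
Posterior odds = prior_odds * LR = 0.072164 * 9.0343 = 0.6519512
Posterior probability = posterior_odds / (1 + posterior_odds)
= 0.6519512 / (1 + 0.6519512)
= 0.6519512 / 1.6519512
= 0.3947

0.3947


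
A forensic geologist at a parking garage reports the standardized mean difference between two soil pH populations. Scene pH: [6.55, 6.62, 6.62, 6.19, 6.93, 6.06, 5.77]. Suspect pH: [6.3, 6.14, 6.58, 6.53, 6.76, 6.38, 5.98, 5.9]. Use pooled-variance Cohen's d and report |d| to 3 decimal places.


Pooled-variance Cohen's d for soil pH comparison:
Scene mean = 44.74 / 7 = 6.391429
Suspect mean = 50.57 / 8 = 6.32125
Scene sample variance s_s^2 = 0.159381
Suspect sample variance s_c^2 = 0.090527
Pooled variance = ((n_s-1)*s_s^2 + (n_c-1)*s_c^2) / (n_s + n_c - 2) = 0.122306
Pooled SD = sqrt(0.122306) = 0.349723
Mean difference = 0.070179
|d| = |0.070179| / 0.349723 = 0.201

0.201


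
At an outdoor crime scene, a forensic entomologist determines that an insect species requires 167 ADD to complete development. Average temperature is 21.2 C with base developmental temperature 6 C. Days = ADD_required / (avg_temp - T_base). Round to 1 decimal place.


Insect development time:
Effective temperature = avg_temp - T_base = 21.2 - 6 = 15.2 C
Days = ADD / effective_temp = 167 / 15.2 = 11.0 days

11.0


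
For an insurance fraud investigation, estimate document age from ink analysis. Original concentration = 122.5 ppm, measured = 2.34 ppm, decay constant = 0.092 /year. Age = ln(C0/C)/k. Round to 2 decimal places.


Document age estimation:
C0/C = 122.5 / 2.34 = 52.350427
ln(C0/C) = 3.95796
t = 3.95796 / 0.092 = 43.02 years

43.02


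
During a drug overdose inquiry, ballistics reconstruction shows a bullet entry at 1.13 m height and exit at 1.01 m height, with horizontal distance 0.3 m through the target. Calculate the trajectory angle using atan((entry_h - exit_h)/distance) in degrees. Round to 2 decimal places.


Bullet trajectory angle:
Height difference = 1.13 - 1.01 = 0.12 m
angle = atan(0.12 / 0.3)
angle = atan(0.4)
angle = 21.80 degrees

21.80


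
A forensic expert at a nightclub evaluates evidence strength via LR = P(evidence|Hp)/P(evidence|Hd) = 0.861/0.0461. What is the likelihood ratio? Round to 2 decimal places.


Likelihood ratio calculation:
LR = P(E|Hp) / P(E|Hd)
LR = 0.861 / 0.0461
LR = 18.68

18.68


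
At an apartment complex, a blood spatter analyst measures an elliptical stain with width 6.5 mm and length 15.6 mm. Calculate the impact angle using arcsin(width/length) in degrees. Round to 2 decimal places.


Blood spatter impact angle calculation:
width / length = 6.5 / 15.6 = 0.416667
angle = arcsin(0.416667)
angle = 24.62 degrees

24.62


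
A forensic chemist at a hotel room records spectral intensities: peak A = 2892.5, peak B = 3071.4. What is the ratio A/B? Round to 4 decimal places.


Spectral peak ratio:
Peak A = 2892.5 counts
Peak B = 3071.4 counts
Ratio = 2892.5 / 3071.4 = 0.9418

0.9418


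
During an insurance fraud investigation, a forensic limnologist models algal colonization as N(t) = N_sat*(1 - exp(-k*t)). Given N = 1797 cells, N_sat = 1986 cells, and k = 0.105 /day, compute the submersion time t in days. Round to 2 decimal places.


PMSI from diatom colonization curve:
N / N_sat = 1797 / 1986 = 0.904834
1 - N/N_sat = 0.095166
ln(1 - N/N_sat) = -2.352133
t = -ln(1 - N/N_sat) / k = -(-2.352133) / 0.105 = 22.40 days

22.40


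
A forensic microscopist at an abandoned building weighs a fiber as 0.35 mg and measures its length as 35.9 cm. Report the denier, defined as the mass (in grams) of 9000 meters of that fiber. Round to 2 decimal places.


Denier calculation:
Mass in grams = 0.35 mg / 1000 = 0.00035 g
Length in meters = 35.9 cm / 100 = 0.359 m
Linear density = mass / length = 0.00035 / 0.359 = 0.00097493 g/m
Denier = (g/m) * 9000 = 0.00097493 * 9000 = 8.77

8.77


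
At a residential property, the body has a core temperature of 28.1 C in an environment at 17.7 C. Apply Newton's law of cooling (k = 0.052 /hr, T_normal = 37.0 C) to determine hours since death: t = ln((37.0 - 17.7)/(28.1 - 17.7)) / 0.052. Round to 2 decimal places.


Using Newton's law of cooling:
t = ln((T_normal - T_ambient) / (T_body - T_ambient)) / k
T_normal - T_ambient = 19.3
T_body - T_ambient = 10.4
Ratio = 1.855769
ln(ratio) = 0.618299
t = 0.618299 / 0.052 = 11.89 hours

11.89


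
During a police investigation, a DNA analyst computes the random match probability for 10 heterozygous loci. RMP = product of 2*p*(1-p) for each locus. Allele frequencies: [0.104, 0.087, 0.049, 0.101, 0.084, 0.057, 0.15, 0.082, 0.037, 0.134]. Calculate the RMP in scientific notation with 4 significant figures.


Computing RMP for 10 loci:
Locus 1: 2 * 0.104 * 0.896 = 0.186368
Locus 2: 2 * 0.087 * 0.913 = 0.158862
Locus 3: 2 * 0.049 * 0.951 = 0.093198
Locus 4: 2 * 0.101 * 0.899 = 0.181598
Locus 5: 2 * 0.084 * 0.916 = 0.153888
Locus 6: 2 * 0.057 * 0.943 = 0.107502
Locus 7: 2 * 0.15 * 0.85 = 0.255
Locus 8: 2 * 0.082 * 0.918 = 0.150552
Locus 9: 2 * 0.037 * 0.963 = 0.071262
Locus 10: 2 * 0.134 * 0.866 = 0.232088
RMP = 5.263e-09

5.263e-09


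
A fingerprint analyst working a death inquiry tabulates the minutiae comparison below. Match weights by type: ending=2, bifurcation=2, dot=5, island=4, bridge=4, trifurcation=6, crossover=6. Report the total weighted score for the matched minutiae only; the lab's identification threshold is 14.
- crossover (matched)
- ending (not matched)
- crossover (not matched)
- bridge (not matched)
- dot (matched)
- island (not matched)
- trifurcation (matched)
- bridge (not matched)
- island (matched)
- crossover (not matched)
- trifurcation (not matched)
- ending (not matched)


Weighted minutiae match score:
  crossover: matched, +6 (running total 6)
  ending: not matched, +0
  crossover: not matched, +0
  bridge: not matched, +0
  dot: matched, +5 (running total 11)
  island: not matched, +0
  trifurcation: matched, +6 (running total 17)
  bridge: not matched, +0
  island: matched, +4 (running total 21)
  crossover: not matched, +0
  trifurcation: not matched, +0
  ending: not matched, +0
Total score = 21
Threshold = 14; verdict = identification

21


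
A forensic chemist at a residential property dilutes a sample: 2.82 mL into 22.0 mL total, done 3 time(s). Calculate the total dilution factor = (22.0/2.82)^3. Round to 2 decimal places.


Dilution factor calculation:
Single dilution = V_total / V_sample = 22.0 / 2.82 ≈ 7.801418
Number of dilutions = 3
Total DF = (22.0 / 2.82)^3 (full precision, rounded at the end) = 474.81

474.81


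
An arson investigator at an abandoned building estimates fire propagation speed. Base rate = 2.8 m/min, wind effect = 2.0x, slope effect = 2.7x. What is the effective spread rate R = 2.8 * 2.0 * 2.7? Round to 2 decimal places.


Fire spread rate calculation:
R = R0 * wind_factor * slope_factor
= 2.8 * 2.0 * 2.7
= 5.6 * 2.7
= 15.12 m/min

15.12


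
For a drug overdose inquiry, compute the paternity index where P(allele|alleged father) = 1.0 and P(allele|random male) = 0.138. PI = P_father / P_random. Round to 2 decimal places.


Paternity Index calculation:
PI = P(allele|father) / P(allele|random)
PI = 1.0 / 0.138
PI = 7.25

7.25


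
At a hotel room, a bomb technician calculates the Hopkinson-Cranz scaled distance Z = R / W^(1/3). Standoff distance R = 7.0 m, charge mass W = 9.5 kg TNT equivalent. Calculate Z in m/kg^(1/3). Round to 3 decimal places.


Scaled distance calculation:
W^(1/3) = 9.5^(1/3) = 2.117912
Z = R / W^(1/3) = 7.0 / 2.117912
Z = 3.305 m/kg^(1/3)

3.305


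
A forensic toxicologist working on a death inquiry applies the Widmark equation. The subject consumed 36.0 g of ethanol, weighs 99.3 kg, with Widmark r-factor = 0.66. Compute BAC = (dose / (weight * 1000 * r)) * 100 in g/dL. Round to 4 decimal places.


Applying the Widmark formula:
BAC = (dose_g / (body_wt * 1000 * r)) * 100
Denominator = 99.3 * 1000 * 0.66 = 65538
BAC = (36.0 / 65538) * 100
BAC = 0.0549 g/dL

0.0549


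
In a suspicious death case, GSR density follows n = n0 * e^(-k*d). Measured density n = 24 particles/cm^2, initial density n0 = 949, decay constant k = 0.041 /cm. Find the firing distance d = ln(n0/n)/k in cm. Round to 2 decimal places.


GSR distance calculation:
n0/n = 949 / 24 = 39.541667
ln(n0/n) = 3.677355
d = 3.677355 / 0.041 = 89.69 cm

89.69


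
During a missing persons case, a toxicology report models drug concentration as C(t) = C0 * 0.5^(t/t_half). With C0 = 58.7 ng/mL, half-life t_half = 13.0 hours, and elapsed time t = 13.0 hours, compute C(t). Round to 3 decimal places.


Drug concentration decay:
Number of half-lives = t / t_half = 13.0 / 13.0 = 1
Decay factor = 0.5^1 = 0.5
C(t) = 58.7 * 0.5 = 29.350 ng/mL

29.350


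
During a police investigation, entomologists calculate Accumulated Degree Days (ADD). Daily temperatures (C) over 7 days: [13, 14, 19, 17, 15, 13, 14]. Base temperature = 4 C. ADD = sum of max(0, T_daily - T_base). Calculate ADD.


Computing ADD day by day:
Day 1: max(0, 13 - 4) = 9
Day 2: max(0, 14 - 4) = 10
Day 3: max(0, 19 - 4) = 15
Day 4: max(0, 17 - 4) = 13
Day 5: max(0, 15 - 4) = 11
Day 6: max(0, 13 - 4) = 9
Day 7: max(0, 14 - 4) = 10
Total ADD = 77

77


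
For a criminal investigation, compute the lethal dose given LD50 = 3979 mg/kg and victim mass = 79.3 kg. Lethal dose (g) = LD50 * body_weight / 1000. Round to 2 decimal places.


Lethal dose calculation:
Lethal dose = LD50 * body_weight / 1000
= 3979 * 79.3 / 1000
= 315534.7 / 1000
= 315.53 g

315.53


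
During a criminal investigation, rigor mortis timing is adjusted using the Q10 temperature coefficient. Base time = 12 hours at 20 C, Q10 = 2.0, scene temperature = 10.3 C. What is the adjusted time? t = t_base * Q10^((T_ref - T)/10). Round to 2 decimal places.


Rigor mortis time adjustment:
Exponent = (T_ref - T_actual) / 10 = (20 - 10.3) / 10 = 0.97
Q10 factor = 2.0^0.97 = 1.95884
t_adjusted = 12 * 1.95884 = 23.51 hours

23.51


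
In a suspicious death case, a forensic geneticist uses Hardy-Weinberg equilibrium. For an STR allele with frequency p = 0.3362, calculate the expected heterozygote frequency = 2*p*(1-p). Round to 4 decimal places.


Hardy-Weinberg heterozygote frequency:
q = 1 - p = 1 - 0.3362 = 0.6638
2pq = 2 * 0.3362 * 0.6638 = 0.4463

0.4463


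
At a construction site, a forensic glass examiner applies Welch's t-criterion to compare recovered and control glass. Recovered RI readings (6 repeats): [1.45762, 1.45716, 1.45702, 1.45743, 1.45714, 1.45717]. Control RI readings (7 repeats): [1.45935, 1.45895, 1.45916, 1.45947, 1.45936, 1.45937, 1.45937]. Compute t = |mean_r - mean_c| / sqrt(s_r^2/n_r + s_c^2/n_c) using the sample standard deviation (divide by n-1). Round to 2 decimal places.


Welch's t-criterion for glass RI comparison:
Recovered mean = sum / n_r = 8.74354 / 6 = 1.4572567
Control mean = sum / n_c = 10.21503 / 7 = 1.45929
Recovered sample variance s_r^2 = 4.97067e-08
Control sample variance s_c^2 = 3.10333e-08
Welch SE (unpooled) = sqrt(s_r^2/n_r + s_c^2/n_c) = sqrt(8.28444e-09 + 4.43333e-09) = sqrt(1.27178e-08) = 0.000112773
|mean_r - mean_c| = 0.00203333
t = 0.00203333 / 0.000112773 = 18.03

18.03


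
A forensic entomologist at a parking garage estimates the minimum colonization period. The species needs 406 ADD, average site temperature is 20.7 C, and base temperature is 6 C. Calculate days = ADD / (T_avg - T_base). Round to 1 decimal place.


Insect development time:
Effective temperature = avg_temp - T_base = 20.7 - 6 = 14.7 C
Days = ADD / effective_temp = 406 / 14.7 = 27.6 days

27.6


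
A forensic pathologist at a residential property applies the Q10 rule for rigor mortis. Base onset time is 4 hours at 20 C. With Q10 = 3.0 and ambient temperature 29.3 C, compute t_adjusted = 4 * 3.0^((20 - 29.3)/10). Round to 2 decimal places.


Rigor mortis time adjustment:
Exponent = (T_ref - T_actual) / 10 = (20 - 29.3) / 10 = -0.93
Q10 factor = 3.0^-0.93 = 0.35998
t_adjusted = 4 * 0.35998 = 1.44 hours

1.44


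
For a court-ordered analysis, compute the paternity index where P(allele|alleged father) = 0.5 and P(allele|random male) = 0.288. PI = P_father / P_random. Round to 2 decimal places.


Paternity Index calculation:
PI = P(allele|father) / P(allele|random)
PI = 0.5 / 0.288
PI = 1.74

1.74


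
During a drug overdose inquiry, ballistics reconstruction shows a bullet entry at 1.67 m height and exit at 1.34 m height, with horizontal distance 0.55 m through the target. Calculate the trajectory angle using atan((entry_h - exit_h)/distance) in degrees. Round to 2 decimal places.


Bullet trajectory angle:
Height difference = 1.67 - 1.34 = 0.33 m
angle = atan(0.33 / 0.55)
angle = atan(0.6)
angle = 30.96 degrees

30.96


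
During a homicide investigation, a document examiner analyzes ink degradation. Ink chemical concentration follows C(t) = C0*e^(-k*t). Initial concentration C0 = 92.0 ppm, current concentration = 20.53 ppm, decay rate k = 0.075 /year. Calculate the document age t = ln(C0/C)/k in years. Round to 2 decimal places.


Document age estimation:
C0/C = 92.0 / 20.53 = 4.481247
ln(C0/C) = 1.499901
t = 1.499901 / 0.075 = 20.00 years

20.00


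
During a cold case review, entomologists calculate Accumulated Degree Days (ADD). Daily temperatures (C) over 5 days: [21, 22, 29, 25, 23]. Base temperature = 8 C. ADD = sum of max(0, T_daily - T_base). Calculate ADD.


Computing ADD day by day:
Day 1: max(0, 21 - 8) = 13
Day 2: max(0, 22 - 8) = 14
Day 3: max(0, 29 - 8) = 21
Day 4: max(0, 25 - 8) = 17
Day 5: max(0, 23 - 8) = 15
Total ADD = 80

80


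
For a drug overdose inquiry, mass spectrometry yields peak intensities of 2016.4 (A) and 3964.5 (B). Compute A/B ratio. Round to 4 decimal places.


Spectral peak ratio:
Peak A = 2016.4 counts
Peak B = 3964.5 counts
Ratio = 2016.4 / 3964.5 = 0.5086

0.5086


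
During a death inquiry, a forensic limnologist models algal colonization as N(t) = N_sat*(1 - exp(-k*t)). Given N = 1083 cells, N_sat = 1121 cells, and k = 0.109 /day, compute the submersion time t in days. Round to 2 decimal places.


PMSI from diatom colonization curve:
N / N_sat = 1083 / 1121 = 0.966102
1 - N/N_sat = 0.033898
ln(1 - N/N_sat) = -3.384399
t = -ln(1 - N/N_sat) / k = -(-3.384399) / 0.109 = 31.05 days

31.05


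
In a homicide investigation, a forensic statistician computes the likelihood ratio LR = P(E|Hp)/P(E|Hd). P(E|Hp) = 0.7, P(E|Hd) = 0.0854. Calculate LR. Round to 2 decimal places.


Likelihood ratio calculation:
LR = P(E|Hp) / P(E|Hd)
LR = 0.7 / 0.0854
LR = 8.20

8.20


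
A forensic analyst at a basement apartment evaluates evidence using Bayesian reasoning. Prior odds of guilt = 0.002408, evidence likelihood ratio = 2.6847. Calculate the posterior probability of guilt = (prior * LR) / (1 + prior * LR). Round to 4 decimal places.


Bayesian evidence evaluation:
Posterior odds = prior_odds * LR = 0.002408 * 2.6847 = 0.006464758
Posterior probability = posterior_odds / (1 + posterior_odds)
= 0.006464758 / (1 + 0.006464758)
= 0.006464758 / 1.006464758
= 0.0064

0.0064


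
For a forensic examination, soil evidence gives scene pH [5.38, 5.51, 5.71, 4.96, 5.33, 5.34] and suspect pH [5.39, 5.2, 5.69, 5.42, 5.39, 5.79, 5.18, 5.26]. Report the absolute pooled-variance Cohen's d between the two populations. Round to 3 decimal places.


Pooled-variance Cohen's d for soil pH comparison:
Scene mean = 32.23 / 6 = 5.371667
Suspect mean = 43.32 / 8 = 5.415
Scene sample variance s_s^2 = 0.061177
Suspect sample variance s_c^2 = 0.049
Pooled variance = ((n_s-1)*s_s^2 + (n_c-1)*s_c^2) / (n_s + n_c - 2) = 0.054074
Pooled SD = sqrt(0.054074) = 0.232538
Mean difference = -0.043333
|d| = |-0.043333| / 0.232538 = 0.186

0.186


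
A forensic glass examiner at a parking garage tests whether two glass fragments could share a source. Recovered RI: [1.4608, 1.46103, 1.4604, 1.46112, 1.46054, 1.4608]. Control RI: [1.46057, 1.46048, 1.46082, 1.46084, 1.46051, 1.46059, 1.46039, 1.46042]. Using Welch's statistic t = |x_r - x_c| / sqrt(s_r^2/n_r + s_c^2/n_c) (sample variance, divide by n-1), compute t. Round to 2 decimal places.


Welch's t-criterion for glass RI comparison:
Recovered mean = sum / n_r = 8.76469 / 6 = 1.4607817
Control mean = sum / n_c = 11.68462 / 8 = 1.4605775
Recovered sample variance s_r^2 = 7.61767e-08
Control sample variance s_c^2 = 2.885e-08
Welch SE (unpooled) = sqrt(s_r^2/n_r + s_c^2/n_c) = sqrt(1.26961e-08 + 3.60625e-09) = sqrt(1.63024e-08) = 0.000127681
|mean_r - mean_c| = 0.000204167
t = 0.000204167 / 0.000127681 = 1.60

1.60


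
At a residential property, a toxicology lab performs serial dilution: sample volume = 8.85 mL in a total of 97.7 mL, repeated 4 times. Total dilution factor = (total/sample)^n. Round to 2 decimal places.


Dilution factor calculation:
Single dilution = V_total / V_sample = 97.7 / 8.85 ≈ 11.039548
Number of dilutions = 4
Total DF = (97.7 / 8.85)^4 (full precision, rounded at the end) = 14852.69

14852.69


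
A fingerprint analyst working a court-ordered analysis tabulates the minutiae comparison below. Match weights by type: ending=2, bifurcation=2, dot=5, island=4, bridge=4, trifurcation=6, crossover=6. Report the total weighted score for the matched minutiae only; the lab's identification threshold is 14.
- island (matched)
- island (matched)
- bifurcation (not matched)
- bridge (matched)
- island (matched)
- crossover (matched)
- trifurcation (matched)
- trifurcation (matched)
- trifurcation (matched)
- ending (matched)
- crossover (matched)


Weighted minutiae match score:
  island: matched, +4 (running total 4)
  island: matched, +4 (running total 8)
  bifurcation: not matched, +0
  bridge: matched, +4 (running total 12)
  island: matched, +4 (running total 16)
  crossover: matched, +6 (running total 22)
  trifurcation: matched, +6 (running total 28)
  trifurcation: matched, +6 (running total 34)
  trifurcation: matched, +6 (running total 40)
  ending: matched, +2 (running total 42)
  crossover: matched, +6 (running total 48)
Total score = 48
Threshold = 14; verdict = identification

48


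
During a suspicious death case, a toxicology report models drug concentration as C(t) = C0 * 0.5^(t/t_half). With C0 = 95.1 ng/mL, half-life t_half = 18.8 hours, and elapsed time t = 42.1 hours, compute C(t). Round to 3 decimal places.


Drug concentration decay:
Number of half-lives = t / t_half = 42.1 / 18.8 = 2.239362
Decay factor = 0.5^2.239362 = 0.21177996
C(t) = 95.1 * 0.21177996 = 20.140 ng/mL

20.140


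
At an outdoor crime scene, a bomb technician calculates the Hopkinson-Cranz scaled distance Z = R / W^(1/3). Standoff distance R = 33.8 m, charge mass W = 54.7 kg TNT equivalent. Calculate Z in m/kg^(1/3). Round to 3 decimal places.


Scaled distance calculation:
W^(1/3) = 54.7^(1/3) = 3.796025
Z = R / W^(1/3) = 33.8 / 3.796025
Z = 8.904 m/kg^(1/3)

8.904


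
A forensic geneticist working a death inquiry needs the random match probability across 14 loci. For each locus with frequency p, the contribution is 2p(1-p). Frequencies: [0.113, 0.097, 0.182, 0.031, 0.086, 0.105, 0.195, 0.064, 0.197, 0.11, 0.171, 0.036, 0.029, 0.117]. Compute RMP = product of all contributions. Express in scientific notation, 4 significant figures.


Computing RMP for 14 loci:
Locus 1: 2 * 0.113 * 0.887 = 0.200462
Locus 2: 2 * 0.097 * 0.903 = 0.175182
Locus 3: 2 * 0.182 * 0.818 = 0.297752
Locus 4: 2 * 0.031 * 0.969 = 0.060078
Locus 5: 2 * 0.086 * 0.914 = 0.157208
Locus 6: 2 * 0.105 * 0.895 = 0.18795
Locus 7: 2 * 0.195 * 0.805 = 0.31395
Locus 8: 2 * 0.064 * 0.936 = 0.119808
Locus 9: 2 * 0.197 * 0.803 = 0.316382
Locus 10: 2 * 0.11 * 0.89 = 0.1958
Locus 11: 2 * 0.171 * 0.829 = 0.283518
Locus 12: 2 * 0.036 * 0.964 = 0.069408
Locus 13: 2 * 0.029 * 0.971 = 0.056318
Locus 14: 2 * 0.117 * 0.883 = 0.206622
RMP = 9.904e-12

9.904e-12


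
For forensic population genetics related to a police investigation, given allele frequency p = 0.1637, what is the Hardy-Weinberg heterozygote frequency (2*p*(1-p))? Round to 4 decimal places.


Hardy-Weinberg heterozygote frequency:
q = 1 - p = 1 - 0.1637 = 0.8363
2pq = 2 * 0.1637 * 0.8363 = 0.2738

0.2738


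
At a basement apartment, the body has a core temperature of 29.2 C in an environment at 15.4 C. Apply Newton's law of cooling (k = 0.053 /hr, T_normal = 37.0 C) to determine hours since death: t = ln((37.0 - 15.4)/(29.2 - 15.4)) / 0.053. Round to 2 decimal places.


Using Newton's law of cooling:
t = ln((T_normal - T_ambient) / (T_body - T_ambient)) / k
T_normal - T_ambient = 21.6
T_body - T_ambient = 13.8
Ratio = 1.565217
ln(ratio) = 0.448024
t = 0.448024 / 0.053 = 8.45 hours

8.45


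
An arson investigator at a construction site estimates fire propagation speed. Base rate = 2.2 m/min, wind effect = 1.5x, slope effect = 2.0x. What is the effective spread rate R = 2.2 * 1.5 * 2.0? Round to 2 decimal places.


Fire spread rate calculation:
R = R0 * wind_factor * slope_factor
= 2.2 * 1.5 * 2.0
= 3.3 * 2.0
= 6.60 m/min

6.60


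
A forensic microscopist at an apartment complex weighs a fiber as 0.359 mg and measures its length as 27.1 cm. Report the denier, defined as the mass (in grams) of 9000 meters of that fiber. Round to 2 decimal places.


Denier calculation:
Mass in grams = 0.359 mg / 1000 = 0.000359 g
Length in meters = 27.1 cm / 100 = 0.271 m
Linear density = mass / length = 0.000359 / 0.271 = 0.00132472 g/m
Denier = (g/m) * 9000 = 0.00132472 * 9000 = 11.92

11.92


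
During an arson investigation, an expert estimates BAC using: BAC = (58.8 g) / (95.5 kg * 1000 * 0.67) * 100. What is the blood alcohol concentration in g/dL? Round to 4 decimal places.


Applying the Widmark formula:
BAC = (dose_g / (body_wt * 1000 * r)) * 100
Denominator = 95.5 * 1000 * 0.67 = 63985
BAC = (58.8 / 63985) * 100
BAC = 0.0919 g/dL

0.0919


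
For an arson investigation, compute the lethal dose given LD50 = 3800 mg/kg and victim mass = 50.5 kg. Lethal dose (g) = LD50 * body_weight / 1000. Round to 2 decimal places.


Lethal dose calculation:
Lethal dose = LD50 * body_weight / 1000
= 3800 * 50.5 / 1000
= 191900 / 1000
= 191.90 g

191.90


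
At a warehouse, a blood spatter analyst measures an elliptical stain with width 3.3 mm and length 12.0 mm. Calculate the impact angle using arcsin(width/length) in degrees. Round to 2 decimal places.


Blood spatter impact angle calculation:
width / length = 3.3 / 12.0 = 0.275
angle = arcsin(0.275)
angle = 15.96 degrees

15.96


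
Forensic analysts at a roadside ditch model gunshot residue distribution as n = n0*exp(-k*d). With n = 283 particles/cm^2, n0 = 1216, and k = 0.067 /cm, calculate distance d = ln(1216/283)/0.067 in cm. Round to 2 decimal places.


GSR distance calculation:
n0/n = 1216 / 283 = 4.29682
ln(n0/n) = 1.457875
d = 1.457875 / 0.067 = 21.76 cm

21.76


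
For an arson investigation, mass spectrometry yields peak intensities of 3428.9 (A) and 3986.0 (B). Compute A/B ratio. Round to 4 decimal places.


Spectral peak ratio:
Peak A = 3428.9 counts
Peak B = 3986.0 counts
Ratio = 3428.9 / 3986.0 = 0.8602

0.8602


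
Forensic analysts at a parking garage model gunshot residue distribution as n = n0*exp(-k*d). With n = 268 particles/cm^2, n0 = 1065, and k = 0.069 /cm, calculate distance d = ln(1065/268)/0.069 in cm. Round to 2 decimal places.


GSR distance calculation:
n0/n = 1065 / 268 = 3.973881
ln(n0/n) = 1.379743
d = 1.379743 / 0.069 = 20.00 cm

20.00


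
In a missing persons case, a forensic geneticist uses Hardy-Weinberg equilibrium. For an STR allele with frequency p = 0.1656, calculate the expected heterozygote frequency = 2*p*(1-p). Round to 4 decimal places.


Hardy-Weinberg heterozygote frequency:
q = 1 - p = 1 - 0.1656 = 0.8344
2pq = 2 * 0.1656 * 0.8344 = 0.2764

0.2764


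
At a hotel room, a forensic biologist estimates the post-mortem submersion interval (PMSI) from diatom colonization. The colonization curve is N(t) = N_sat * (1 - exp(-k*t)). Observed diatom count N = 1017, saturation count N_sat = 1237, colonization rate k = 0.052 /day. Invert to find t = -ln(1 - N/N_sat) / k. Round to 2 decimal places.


PMSI from diatom colonization curve:
N / N_sat = 1017 / 1237 = 0.82215
1 - N/N_sat = 0.17785
ln(1 - N/N_sat) = -1.726815
t = -ln(1 - N/N_sat) / k = -(-1.726815) / 0.052 = 33.21 days

33.21


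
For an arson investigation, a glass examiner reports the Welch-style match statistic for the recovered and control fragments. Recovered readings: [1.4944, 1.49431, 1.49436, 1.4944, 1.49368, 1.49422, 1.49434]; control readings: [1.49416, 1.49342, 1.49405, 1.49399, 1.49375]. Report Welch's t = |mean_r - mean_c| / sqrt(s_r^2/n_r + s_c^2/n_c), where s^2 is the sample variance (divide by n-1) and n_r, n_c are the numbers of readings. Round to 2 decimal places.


Welch's t-criterion for glass RI comparison:
Recovered mean = sum / n_r = 10.45971 / 7 = 1.4942443
Control mean = sum / n_c = 7.46937 / 5 = 1.493874
Recovered sample variance s_r^2 = 6.57286e-08
Control sample variance s_c^2 = 8.693e-08
Welch SE (unpooled) = sqrt(s_r^2/n_r + s_c^2/n_c) = sqrt(9.3898e-09 + 1.7386e-08) = sqrt(2.67758e-08) = 0.000163633
|mean_r - mean_c| = 0.000370286
t = 0.000370286 / 0.000163633 = 2.26

2.26


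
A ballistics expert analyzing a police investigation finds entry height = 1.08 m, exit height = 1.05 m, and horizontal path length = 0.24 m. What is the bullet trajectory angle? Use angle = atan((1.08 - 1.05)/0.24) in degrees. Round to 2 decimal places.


Bullet trajectory angle:
Height difference = 1.08 - 1.05 = 0.03 m
angle = atan(0.03 / 0.24)
angle = atan(0.125)
angle = 7.13 degrees

7.13


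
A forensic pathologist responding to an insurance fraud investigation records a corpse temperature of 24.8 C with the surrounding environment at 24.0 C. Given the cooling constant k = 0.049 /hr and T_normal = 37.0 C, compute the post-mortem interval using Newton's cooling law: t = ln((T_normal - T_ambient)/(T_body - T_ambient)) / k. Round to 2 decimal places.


Using Newton's law of cooling:
t = ln((T_normal - T_ambient) / (T_body - T_ambient)) / k
T_normal - T_ambient = 13.0
T_body - T_ambient = 0.8
Ratio = 16.25
ln(ratio) = 2.788093
t = 2.788093 / 0.049 = 56.90 hours

56.90
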